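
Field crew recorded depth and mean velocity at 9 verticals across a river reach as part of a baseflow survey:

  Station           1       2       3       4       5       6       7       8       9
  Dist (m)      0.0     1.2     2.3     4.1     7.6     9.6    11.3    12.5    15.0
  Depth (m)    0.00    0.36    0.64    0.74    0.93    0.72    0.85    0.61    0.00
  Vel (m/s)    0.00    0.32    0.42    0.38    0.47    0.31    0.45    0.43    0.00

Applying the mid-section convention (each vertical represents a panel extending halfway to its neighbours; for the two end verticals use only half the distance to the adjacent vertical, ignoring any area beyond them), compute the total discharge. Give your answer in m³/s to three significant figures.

3.92 m³/s

w_2 = (2.3 − 0.0)/2 = 1.15 m; q_2 = 0.32 × 0.36 × 1.15 = 0.1325 m³/s
w_3 = (4.1 − 1.2)/2 = 1.45 m; q_3 = 0.42 × 0.64 × 1.45 = 0.3898 m³/s
w_4 = (7.6 − 2.3)/2 = 2.65 m; q_4 = 0.38 × 0.74 × 2.65 = 0.7452 m³/s
w_5 = (9.6 − 4.1)/2 = 2.75 m; q_5 = 0.47 × 0.93 × 2.75 = 1.202 m³/s
w_6 = (11.3 − 7.6)/2 = 1.85 m; q_6 = 0.31 × 0.72 × 1.85 = 0.4129 m³/s
w_7 = (12.5 − 9.6)/2 = 1.45 m; q_7 = 0.45 × 0.85 × 1.45 = 0.5546 m³/s
w_8 = (15.0 − 11.3)/2 = 1.85 m; q_8 = 0.43 × 0.61 × 1.85 = 0.4853 m³/s
Stations 1, 9 contribute zero (depth or velocity is 0).
Q = Σ qᵢ = 3.922 m³/s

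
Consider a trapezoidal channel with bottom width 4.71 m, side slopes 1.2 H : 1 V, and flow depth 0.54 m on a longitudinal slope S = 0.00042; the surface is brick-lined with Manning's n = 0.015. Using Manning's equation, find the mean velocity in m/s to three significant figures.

A = (b + z·y)·y = (4.71 + 1.2×0.54)×0.54 = 2.893 m²
P = b + 2y√(1+z²) = 4.71 + 2×0.54×√(1+1.2²) = 6.397 m
R = A/P = 2.893/6.397 = 0.4523 m
Q = (1/n)·A·R^(2/3)·S^(1/2) = (1/0.015) × 2.893 × 0.4523^(2/3) × 0.00042^(1/2) = 2.329 m³/s
V = Q/A = 2.329/2.893 = 0.8050 m/s

0.805 m/s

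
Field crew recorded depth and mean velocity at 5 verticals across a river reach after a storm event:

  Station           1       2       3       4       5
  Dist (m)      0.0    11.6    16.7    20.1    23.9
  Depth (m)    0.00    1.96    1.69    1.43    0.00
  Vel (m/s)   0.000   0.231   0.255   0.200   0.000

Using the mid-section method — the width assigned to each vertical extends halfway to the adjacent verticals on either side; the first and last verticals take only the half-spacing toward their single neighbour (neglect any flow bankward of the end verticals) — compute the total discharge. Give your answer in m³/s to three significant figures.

6.64 m³/s

w_2 = (16.7 − 0.0)/2 = 8.35 m; q_2 = 0.231 × 1.96 × 8.35 = 3.781 m³/s
w_3 = (20.1 − 11.6)/2 = 4.25 m; q_3 = 0.255 × 1.69 × 4.25 = 1.832 m³/s
w_4 = (23.9 − 16.7)/2 = 3.6 m; q_4 = 0.200 × 1.43 × 3.6 = 1.030 m³/s
Stations 1, 5 contribute zero (depth or velocity is 0).
Q = Σ qᵢ = 6.642 m³/s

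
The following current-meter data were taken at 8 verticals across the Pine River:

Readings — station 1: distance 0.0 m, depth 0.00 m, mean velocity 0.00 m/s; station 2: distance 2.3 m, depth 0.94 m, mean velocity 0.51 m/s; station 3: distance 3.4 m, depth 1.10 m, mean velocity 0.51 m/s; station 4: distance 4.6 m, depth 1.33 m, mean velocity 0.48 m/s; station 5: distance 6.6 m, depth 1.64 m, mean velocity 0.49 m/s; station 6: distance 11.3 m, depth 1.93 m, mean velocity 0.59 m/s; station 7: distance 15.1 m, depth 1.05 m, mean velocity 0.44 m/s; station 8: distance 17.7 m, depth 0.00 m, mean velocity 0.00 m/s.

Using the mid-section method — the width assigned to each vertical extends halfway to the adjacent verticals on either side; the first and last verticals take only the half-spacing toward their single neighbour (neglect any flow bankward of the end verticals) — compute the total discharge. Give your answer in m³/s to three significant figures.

w_2 = (3.4 − 0.0)/2 = 1.7 m; q_2 = 0.51 × 0.94 × 1.7 = 0.8150 m³/s
w_3 = (4.6 − 2.3)/2 = 1.15 m; q_3 = 0.51 × 1.10 × 1.15 = 0.6452 m³/s
w_4 = (6.6 − 3.4)/2 = 1.6 m; q_4 = 0.48 × 1.33 × 1.6 = 1.021 m³/s
w_5 = (11.3 − 4.6)/2 = 3.35 m; q_5 = 0.49 × 1.64 × 3.35 = 2.692 m³/s
w_6 = (15.1 − 6.6)/2 = 4.25 m; q_6 = 0.59 × 1.93 × 4.25 = 4.839 m³/s
w_7 = (17.7 − 11.3)/2 = 3.2 m; q_7 = 0.44 × 1.05 × 3.2 = 1.478 m³/s
Stations 1, 8 contribute zero (depth or velocity is 0).
Q = Σ qᵢ = 11.49 m³/s

11.5 m³/s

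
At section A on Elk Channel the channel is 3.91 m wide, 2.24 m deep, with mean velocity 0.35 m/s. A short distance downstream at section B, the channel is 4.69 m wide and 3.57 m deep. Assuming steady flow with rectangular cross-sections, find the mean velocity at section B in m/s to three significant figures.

0.183 m/s

Q = A₁V₁ = (3.91×2.24) × 0.35 = 3.065 m³/s
A₂ = 4.69 × 3.57 = 16.74 m²
V₂ = Q/A₂ = 3.065/16.74 = 0.1831 m/s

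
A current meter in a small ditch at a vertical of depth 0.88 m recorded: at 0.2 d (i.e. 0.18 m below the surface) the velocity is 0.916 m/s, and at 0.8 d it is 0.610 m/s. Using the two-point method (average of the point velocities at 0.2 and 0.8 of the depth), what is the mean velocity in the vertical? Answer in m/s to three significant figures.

0.763 m/s

v̄ = (0.916 + 0.610) / 2 = 0.7630 m/s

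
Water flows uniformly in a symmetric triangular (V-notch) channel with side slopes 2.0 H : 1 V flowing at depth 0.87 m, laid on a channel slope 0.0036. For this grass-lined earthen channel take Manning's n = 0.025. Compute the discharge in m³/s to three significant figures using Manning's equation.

1.94 m³/s

A = z·y² = 2.0×0.87² = 1.514 m²
P = 2y√(1+z²) = 2×0.87×√(1+2.0²) = 3.891 m
R = A/P = 1.514/3.891 = 0.3891 m
Q = (1/n)·A·R^(2/3)·S^(1/2) = (1/0.025) × 1.514 × 0.3891^(2/3) × 0.0036^(1/2) = 1.936 m³/s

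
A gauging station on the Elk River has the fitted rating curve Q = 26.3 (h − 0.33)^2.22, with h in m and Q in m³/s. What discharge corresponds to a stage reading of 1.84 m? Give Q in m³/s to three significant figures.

65.7 m³/s

Q = 26.3 × (1.84 − 0.33)^2.22 = 26.3 × 1.51^2.22 = 65.66 m³/s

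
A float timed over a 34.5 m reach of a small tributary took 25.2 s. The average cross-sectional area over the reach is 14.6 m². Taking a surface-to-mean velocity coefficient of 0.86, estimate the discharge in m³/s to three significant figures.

17.2 m³/s

v_surface = L / t̄ = 34.5 / 25.2 = 1.369 m/s
v_mean = 0.86 × 1.369 = 1.177 m/s
Q = A × v_mean = 14.6 × 1.177 = 17.19 m³/s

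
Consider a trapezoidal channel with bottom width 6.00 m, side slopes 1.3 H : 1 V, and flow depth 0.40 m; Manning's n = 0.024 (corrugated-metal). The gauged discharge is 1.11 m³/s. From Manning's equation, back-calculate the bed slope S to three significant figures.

0.000413

A = (b + z·y)·y = (6.00 + 1.3×0.40)×0.40 = 2.608 m²
P = b + 2y√(1+z²) = 6.00 + 2×0.40×√(1+1.3²) = 7.312 m
R = A/P = 2.608/7.312 = 0.3567 m
S = (Q·n / (1·A·R^(2/3)))² = (1.11×0.024 / (1×2.608×0.5029))² = 0.0004125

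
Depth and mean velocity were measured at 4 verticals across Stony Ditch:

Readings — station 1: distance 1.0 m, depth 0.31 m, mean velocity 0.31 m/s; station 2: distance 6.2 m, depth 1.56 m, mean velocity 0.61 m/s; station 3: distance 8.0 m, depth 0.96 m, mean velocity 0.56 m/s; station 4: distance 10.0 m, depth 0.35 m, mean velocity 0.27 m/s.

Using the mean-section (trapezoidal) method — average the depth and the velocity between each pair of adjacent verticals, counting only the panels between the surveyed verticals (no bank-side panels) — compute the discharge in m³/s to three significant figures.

4.11 m³/s

Panel 1-2: Δb = 5.2 m, d̄ = (0.31+1.56)/2 = 0.935, v̄ = (0.31+0.61)/2 = 0.46 → q = 5.2×0.935×0.46 = 2.237 m³/s
Panel 2-3: Δb = 1.8 m, d̄ = (1.56+0.96)/2 = 1.26, v̄ = (0.61+0.56)/2 = 0.585 → q = 1.8×1.26×0.585 = 1.327 m³/s
Panel 3-4: Δb = 2 m, d̄ = (0.96+0.35)/2 = 0.655, v̄ = (0.56+0.27)/2 = 0.415 → q = 2×0.655×0.415 = 0.5437 m³/s
Q = Σ q = 4.107 m³/s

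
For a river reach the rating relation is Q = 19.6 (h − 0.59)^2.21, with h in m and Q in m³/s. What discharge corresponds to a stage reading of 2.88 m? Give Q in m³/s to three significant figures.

122 m³/s

Q = 19.6 × (2.88 − 0.59)^2.21 = 19.6 × 2.29^2.21 = 122.3 m³/s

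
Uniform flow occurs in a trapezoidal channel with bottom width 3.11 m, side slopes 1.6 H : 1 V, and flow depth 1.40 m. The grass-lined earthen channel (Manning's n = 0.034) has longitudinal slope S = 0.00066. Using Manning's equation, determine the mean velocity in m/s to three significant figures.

A = (b + z·y)·y = (3.11 + 1.6×1.40)×1.40 = 7.490 m²
P = b + 2y√(1+z²) = 3.11 + 2×1.40×√(1+1.6²) = 8.393 m
R = A/P = 7.490/8.393 = 0.8924 m
Q = (1/n)·A·R^(2/3)·S^(1/2) = (1/0.034) × 7.490 × 0.8924^(2/3) × 0.00066^(1/2) = 5.246 m³/s
V = Q/A = 5.246/7.490 = 0.7004 m/s

0.700 m/s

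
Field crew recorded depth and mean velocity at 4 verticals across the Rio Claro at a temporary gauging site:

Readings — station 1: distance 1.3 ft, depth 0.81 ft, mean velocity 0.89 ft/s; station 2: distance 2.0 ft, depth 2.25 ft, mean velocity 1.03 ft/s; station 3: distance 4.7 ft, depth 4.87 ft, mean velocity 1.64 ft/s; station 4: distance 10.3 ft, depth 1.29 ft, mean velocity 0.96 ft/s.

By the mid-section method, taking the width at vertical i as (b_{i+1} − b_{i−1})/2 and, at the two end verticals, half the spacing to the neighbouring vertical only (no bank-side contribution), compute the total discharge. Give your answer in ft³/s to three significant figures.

40.8 ft³/s

w_1 = (2.0 − 1.3)/2 = 0.35 ft; q_1 = 0.89 × 0.81 × 0.35 = 0.2523 ft³/s
w_2 = (4.7 − 1.3)/2 = 1.7 ft; q_2 = 1.03 × 2.25 × 1.7 = 3.940 ft³/s
w_3 = (10.3 − 2.0)/2 = 4.15 ft; q_3 = 1.64 × 4.87 × 4.15 = 33.15 ft³/s
w_4 = (10.3 − 4.7)/2 = 2.8 ft; q_4 = 0.96 × 1.29 × 2.8 = 3.468 ft³/s
Q = Σ qᵢ = 40.80 ft³/s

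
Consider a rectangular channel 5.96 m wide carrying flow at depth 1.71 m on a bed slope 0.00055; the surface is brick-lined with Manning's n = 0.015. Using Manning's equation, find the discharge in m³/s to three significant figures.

A = b·y = 5.96 × 1.71 = 10.19 m²
P = b + 2y = 5.96 + 2×1.71 = 9.380 m
R = A/P = 10.19/9.380 = 1.087 m
Q = (1/n)·A·R^(2/3)·S^(1/2) = (1/0.015) × 10.19 × 1.087^(2/3) × 0.00055^(1/2) = 16.84 m³/s

16.8 m³/s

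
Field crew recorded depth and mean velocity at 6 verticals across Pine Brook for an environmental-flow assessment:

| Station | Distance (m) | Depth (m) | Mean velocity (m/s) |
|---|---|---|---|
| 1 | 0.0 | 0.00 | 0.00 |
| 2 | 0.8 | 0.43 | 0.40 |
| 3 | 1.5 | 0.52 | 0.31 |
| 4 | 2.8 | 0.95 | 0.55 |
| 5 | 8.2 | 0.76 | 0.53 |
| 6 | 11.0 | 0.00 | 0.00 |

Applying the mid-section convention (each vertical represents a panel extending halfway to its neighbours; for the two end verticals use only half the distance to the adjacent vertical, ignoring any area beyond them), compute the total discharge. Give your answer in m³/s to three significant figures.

w_2 = (1.5 − 0.0)/2 = 0.75 m; q_2 = 0.40 × 0.43 × 0.75 = 0.1290 m³/s
w_3 = (2.8 − 0.8)/2 = 1 m; q_3 = 0.31 × 0.52 × 1 = 0.1612 m³/s
w_4 = (8.2 − 1.5)/2 = 3.35 m; q_4 = 0.55 × 0.95 × 3.35 = 1.750 m³/s
w_5 = (11.0 − 2.8)/2 = 4.1 m; q_5 = 0.53 × 0.76 × 4.1 = 1.651 m³/s
Stations 1, 6 contribute zero (depth or velocity is 0).
Q = Σ qᵢ = 3.692 m³/s

3.69 m³/s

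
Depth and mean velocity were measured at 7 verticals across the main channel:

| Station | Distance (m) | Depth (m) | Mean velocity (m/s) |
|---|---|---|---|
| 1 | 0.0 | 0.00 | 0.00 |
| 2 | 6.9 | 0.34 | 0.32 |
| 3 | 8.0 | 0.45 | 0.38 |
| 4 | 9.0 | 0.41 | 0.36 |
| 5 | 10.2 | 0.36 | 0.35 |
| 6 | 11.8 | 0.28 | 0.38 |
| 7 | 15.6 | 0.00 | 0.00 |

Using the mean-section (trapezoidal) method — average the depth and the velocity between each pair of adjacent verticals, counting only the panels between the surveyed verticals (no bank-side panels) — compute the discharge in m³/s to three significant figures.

0.951 m³/s

Panel 1-2: Δb = 6.9 m, d̄ = (0.00+0.34)/2 = 0.17, v̄ = (0.00+0.32)/2 = 0.16 → q = 6.9×0.17×0.16 = 0.1877 m³/s
Panel 2-3: Δb = 1.1 m, d̄ = (0.34+0.45)/2 = 0.395, v̄ = (0.32+0.38)/2 = 0.35 → q = 1.1×0.395×0.35 = 0.1521 m³/s
Panel 3-4: Δb = 1 m, d̄ = (0.45+0.41)/2 = 0.43, v̄ = (0.38+0.36)/2 = 0.37 → q = 1×0.43×0.37 = 0.1591 m³/s
Panel 4-5: Δb = 1.2 m, d̄ = (0.41+0.36)/2 = 0.385, v̄ = (0.36+0.35)/2 = 0.355 → q = 1.2×0.385×0.355 = 0.1640 m³/s
Panel 5-6: Δb = 1.6 m, d̄ = (0.36+0.28)/2 = 0.32, v̄ = (0.35+0.38)/2 = 0.365 → q = 1.6×0.32×0.365 = 0.1869 m³/s
Panel 6-7: Δb = 3.8 m, d̄ = (0.28+0.00)/2 = 0.14, v̄ = (0.38+0.00)/2 = 0.19 → q = 3.8×0.14×0.19 = 0.1011 m³/s
Q = Σ q = 0.9508 m³/s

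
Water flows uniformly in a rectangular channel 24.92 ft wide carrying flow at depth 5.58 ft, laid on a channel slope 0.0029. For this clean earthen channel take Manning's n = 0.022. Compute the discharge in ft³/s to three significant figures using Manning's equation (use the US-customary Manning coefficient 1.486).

1240 ft³/s

A = b·y = 24.92 × 5.58 = 139.1 ft²
P = b + 2y = 24.92 + 2×5.58 = 36.08 ft
R = A/P = 139.1/36.08 = 3.854 ft
Q = (1.486/n)·A·R^(2/3)·S^(1/2) = (1.486/0.022) × 139.1 × 3.854^(2/3) × 0.0029^(1/2) = 1243 ft³/s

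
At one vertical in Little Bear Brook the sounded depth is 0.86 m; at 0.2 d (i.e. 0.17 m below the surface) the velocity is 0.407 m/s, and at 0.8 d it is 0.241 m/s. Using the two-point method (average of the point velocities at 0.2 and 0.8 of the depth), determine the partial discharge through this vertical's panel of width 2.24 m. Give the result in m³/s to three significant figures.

0.624 m³/s

v̄ = (0.407 + 0.241) / 2 = 0.3240 m/s
q = v̄ × d × w = 0.3240 × 0.86 × 2.24 = 0.6242 m³/s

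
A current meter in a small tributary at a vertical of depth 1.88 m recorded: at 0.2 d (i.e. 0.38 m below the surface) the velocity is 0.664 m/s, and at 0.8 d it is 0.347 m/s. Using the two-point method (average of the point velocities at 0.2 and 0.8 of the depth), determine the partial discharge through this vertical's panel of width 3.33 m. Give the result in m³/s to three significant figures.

v̄ = (0.664 + 0.347) / 2 = 0.5055 m/s
q = v̄ × d × w = 0.5055 × 1.88 × 3.33 = 3.165 m³/s

3.16 m³/s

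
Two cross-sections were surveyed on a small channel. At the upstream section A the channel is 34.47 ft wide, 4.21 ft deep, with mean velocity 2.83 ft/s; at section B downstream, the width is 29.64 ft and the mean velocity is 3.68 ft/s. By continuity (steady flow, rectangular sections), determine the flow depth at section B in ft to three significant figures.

3.77 ft

Q = A₁V₁ = (34.47×4.21) × 2.83 = 410.7 ft³/s
d₂ = Q/(b₂ V₂) = 410.7/(29.64×3.68) = 3.765 ft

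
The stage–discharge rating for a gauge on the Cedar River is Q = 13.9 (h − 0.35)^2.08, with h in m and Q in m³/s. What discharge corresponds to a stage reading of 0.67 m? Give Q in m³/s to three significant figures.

1.30 m³/s

Q = 13.9 × (0.67 − 0.35)^2.08 = 13.9 × 0.32^2.08 = 1.299 m³/s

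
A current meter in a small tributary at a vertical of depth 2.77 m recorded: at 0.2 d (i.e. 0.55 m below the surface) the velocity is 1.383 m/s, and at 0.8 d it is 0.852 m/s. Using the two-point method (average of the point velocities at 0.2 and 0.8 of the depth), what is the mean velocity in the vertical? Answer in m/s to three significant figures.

v̄ = (1.383 + 0.852) / 2 = 1.118 m/s

1.12 m/s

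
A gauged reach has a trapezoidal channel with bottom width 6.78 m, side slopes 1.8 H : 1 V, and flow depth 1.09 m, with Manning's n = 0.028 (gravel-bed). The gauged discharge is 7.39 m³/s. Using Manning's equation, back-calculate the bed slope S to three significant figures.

0.000590

A = (b + z·y)·y = (6.78 + 1.8×1.09)×1.09 = 9.529 m²
P = b + 2y√(1+z²) = 6.78 + 2×1.09×√(1+1.8²) = 11.27 m
R = A/P = 9.529/11.27 = 0.8456 m
S = (Q·n / (1·A·R^(2/3)))² = (7.39×0.028 / (1×9.529×0.8942))² = 0.0005897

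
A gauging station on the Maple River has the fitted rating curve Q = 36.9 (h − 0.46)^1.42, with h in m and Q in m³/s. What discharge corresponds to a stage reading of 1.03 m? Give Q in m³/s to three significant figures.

Q = 36.9 × (1.03 − 0.46)^1.42 = 36.9 × 0.57^1.42 = 16.61 m³/s

16.6 m³/s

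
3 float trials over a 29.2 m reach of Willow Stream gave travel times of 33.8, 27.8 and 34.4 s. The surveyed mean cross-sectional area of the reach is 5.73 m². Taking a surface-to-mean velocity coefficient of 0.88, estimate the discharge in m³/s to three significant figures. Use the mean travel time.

4.60 m³/s

t̄ = (33.8 + 27.8 + 34.4) / 3 = 32 s
v_surface = L / t̄ = 29.2 / 32 = 0.9125 m/s
v_mean = 0.88 × 0.9125 = 0.8030 m/s
Q = A × v_mean = 5.73 × 0.8030 = 4.601 m³/s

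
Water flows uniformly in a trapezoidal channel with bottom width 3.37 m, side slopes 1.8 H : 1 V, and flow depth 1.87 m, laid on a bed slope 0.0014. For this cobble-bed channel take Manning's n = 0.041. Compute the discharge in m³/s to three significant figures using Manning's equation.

A = (b + z·y)·y = (3.37 + 1.8×1.87)×1.87 = 12.60 m²
P = b + 2y√(1+z²) = 3.37 + 2×1.87×√(1+1.8²) = 11.07 m
R = A/P = 12.60/11.07 = 1.138 m
Q = (1/n)·A·R^(2/3)·S^(1/2) = (1/0.041) × 12.60 × 1.138^(2/3) × 0.0014^(1/2) = 12.53 m³/s

12.5 m³/s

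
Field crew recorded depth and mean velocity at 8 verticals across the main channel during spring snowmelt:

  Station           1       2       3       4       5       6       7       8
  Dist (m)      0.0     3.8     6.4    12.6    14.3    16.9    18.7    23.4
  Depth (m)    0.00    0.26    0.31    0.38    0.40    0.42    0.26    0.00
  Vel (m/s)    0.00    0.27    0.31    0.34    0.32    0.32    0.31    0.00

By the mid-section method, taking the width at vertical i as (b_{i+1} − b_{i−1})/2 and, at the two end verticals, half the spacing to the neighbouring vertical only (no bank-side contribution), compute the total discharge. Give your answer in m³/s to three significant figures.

1.99 m³/s

w_2 = (6.4 − 0.0)/2 = 3.2 m; q_2 = 0.27 × 0.26 × 3.2 = 0.2246 m³/s
w_3 = (12.6 − 3.8)/2 = 4.4 m; q_3 = 0.31 × 0.31 × 4.4 = 0.4228 m³/s
w_4 = (14.3 − 6.4)/2 = 3.95 m; q_4 = 0.34 × 0.38 × 3.95 = 0.5103 m³/s
w_5 = (16.9 − 12.6)/2 = 2.15 m; q_5 = 0.32 × 0.40 × 2.15 = 0.2752 m³/s
w_6 = (18.7 − 14.3)/2 = 2.2 m; q_6 = 0.32 × 0.42 × 2.2 = 0.2957 m³/s
w_7 = (23.4 − 16.9)/2 = 3.25 m; q_7 = 0.31 × 0.26 × 3.25 = 0.2620 m³/s
Stations 1, 8 contribute zero (depth or velocity is 0).
Q = Σ qᵢ = 1.991 m³/s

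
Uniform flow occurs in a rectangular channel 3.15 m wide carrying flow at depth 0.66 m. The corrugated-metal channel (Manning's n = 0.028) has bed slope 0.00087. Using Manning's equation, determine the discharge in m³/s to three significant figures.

A = b·y = 3.15 × 0.66 = 2.079 m²
P = b + 2y = 3.15 + 2×0.66 = 4.470 m
R = A/P = 2.079/4.470 = 0.4651 m
Q = (1/n)·A·R^(2/3)·S^(1/2) = (1/0.028) × 2.079 × 0.4651^(2/3) × 0.00087^(1/2) = 1.315 m³/s

1.31 m³/s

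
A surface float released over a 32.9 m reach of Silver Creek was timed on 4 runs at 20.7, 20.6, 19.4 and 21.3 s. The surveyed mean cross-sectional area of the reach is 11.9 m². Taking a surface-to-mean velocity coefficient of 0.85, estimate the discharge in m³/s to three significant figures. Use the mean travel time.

t̄ = (20.7 + 20.6 + 19.4 + 21.3) / 4 = 20.5 s
v_surface = L / t̄ = 32.9 / 20.5 = 1.605 m/s
v_mean = 0.85 × 1.605 = 1.364 m/s
Q = A × v_mean = 11.9 × 1.364 = 16.23 m³/s

16.2 m³/s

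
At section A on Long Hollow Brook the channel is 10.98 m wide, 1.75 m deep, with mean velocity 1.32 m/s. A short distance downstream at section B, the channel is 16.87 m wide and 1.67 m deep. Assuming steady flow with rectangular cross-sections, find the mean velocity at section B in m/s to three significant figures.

0.900 m/s

Q = A₁V₁ = (10.98×1.75) × 1.32 = 25.36 m³/s
A₂ = 16.87 × 1.67 = 28.17 m²
V₂ = Q/A₂ = 25.36/28.17 = 0.9003 m/s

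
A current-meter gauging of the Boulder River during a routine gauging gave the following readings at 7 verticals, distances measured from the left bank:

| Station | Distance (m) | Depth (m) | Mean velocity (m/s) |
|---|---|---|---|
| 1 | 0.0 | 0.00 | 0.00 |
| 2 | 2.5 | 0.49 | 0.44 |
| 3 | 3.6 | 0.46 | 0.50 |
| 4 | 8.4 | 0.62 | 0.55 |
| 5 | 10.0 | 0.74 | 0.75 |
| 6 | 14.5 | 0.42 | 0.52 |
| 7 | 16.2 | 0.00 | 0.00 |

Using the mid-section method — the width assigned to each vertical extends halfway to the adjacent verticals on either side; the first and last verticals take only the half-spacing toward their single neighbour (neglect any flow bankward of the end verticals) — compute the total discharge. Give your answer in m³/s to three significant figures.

4.53 m³/s

w_2 = (3.6 − 0.0)/2 = 1.8 m; q_2 = 0.44 × 0.49 × 1.8 = 0.3881 m³/s
w_3 = (8.4 − 2.5)/2 = 2.95 m; q_3 = 0.50 × 0.46 × 2.95 = 0.6785 m³/s
w_4 = (10.0 − 3.6)/2 = 3.2 m; q_4 = 0.55 × 0.62 × 3.2 = 1.091 m³/s
w_5 = (14.5 − 8.4)/2 = 3.05 m; q_5 = 0.75 × 0.74 × 3.05 = 1.693 m³/s
w_6 = (16.2 − 10.0)/2 = 3.1 m; q_6 = 0.52 × 0.42 × 3.1 = 0.6770 m³/s
Stations 1, 7 contribute zero (depth or velocity is 0).
Q = Σ qᵢ = 4.528 m³/s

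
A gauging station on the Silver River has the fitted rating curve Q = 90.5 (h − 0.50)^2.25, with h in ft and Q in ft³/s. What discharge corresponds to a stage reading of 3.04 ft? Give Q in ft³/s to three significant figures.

737 ft³/s

Q = 90.5 × (3.04 − 0.50)^2.25 = 90.5 × 2.54^2.25 = 737.1 ft³/s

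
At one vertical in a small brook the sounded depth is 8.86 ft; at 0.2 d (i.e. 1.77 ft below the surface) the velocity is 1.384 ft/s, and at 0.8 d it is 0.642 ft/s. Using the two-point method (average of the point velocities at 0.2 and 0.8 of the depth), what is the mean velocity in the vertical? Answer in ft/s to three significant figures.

v̄ = (1.384 + 0.642) / 2 = 1.013 ft/s

1.01 ft/s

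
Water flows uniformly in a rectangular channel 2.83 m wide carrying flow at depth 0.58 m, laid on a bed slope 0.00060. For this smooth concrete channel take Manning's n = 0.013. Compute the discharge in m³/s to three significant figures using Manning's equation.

1.71 m³/s

A = b·y = 2.83 × 0.58 = 1.641 m²
P = b + 2y = 2.83 + 2×0.58 = 3.990 m
R = A/P = 1.641/3.990 = 0.4114 m
Q = (1/n)·A·R^(2/3)·S^(1/2) = (1/0.013) × 1.641 × 0.4114^(2/3) × 0.00060^(1/2) = 1.711 m³/s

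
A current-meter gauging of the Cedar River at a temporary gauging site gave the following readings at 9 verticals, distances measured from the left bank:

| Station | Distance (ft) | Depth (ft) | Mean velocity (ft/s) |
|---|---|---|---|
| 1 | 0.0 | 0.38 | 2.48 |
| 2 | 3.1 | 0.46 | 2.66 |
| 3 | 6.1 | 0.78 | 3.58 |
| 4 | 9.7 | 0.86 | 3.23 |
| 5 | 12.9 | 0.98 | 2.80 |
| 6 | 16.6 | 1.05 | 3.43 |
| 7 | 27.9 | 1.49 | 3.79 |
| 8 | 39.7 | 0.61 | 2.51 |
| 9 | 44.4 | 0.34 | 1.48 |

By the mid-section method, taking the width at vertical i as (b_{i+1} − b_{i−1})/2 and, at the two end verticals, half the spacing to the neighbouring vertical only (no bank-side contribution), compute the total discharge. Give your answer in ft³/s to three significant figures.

w_1 = (3.1 − 0.0)/2 = 1.55 ft; q_1 = 2.48 × 0.38 × 1.55 = 1.461 ft³/s
w_2 = (6.1 − 0.0)/2 = 3.05 ft; q_2 = 2.66 × 0.46 × 3.05 = 3.732 ft³/s
w_3 = (9.7 − 3.1)/2 = 3.3 ft; q_3 = 3.58 × 0.78 × 3.3 = 9.215 ft³/s
w_4 = (12.9 − 6.1)/2 = 3.4 ft; q_4 = 3.23 × 0.86 × 3.4 = 9.445 ft³/s
w_5 = (16.6 − 9.7)/2 = 3.45 ft; q_5 = 2.80 × 0.98 × 3.45 = 9.467 ft³/s
w_6 = (27.9 − 12.9)/2 = 7.5 ft; q_6 = 3.43 × 1.05 × 7.5 = 27.01 ft³/s
w_7 = (39.7 − 16.6)/2 = 11.55 ft; q_7 = 3.79 × 1.49 × 11.55 = 65.22 ft³/s
w_8 = (44.4 − 27.9)/2 = 8.25 ft; q_8 = 2.51 × 0.61 × 8.25 = 12.63 ft³/s
w_9 = (44.4 − 39.7)/2 = 2.35 ft; q_9 = 1.48 × 0.34 × 2.35 = 1.183 ft³/s
Q = Σ qᵢ = 139.4 ft³/s

139 ft³/s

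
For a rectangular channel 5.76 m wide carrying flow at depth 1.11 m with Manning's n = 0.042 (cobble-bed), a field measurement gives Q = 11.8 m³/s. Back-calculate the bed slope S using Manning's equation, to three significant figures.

0.00807

A = b·y = 5.76 × 1.11 = 6.394 m²
P = b + 2y = 5.76 + 2×1.11 = 7.980 m
R = A/P = 6.394/7.980 = 0.8012 m
S = (Q·n / (1·A·R^(2/3)))² = (11.8×0.042 / (1×6.394×0.8626))² = 0.008074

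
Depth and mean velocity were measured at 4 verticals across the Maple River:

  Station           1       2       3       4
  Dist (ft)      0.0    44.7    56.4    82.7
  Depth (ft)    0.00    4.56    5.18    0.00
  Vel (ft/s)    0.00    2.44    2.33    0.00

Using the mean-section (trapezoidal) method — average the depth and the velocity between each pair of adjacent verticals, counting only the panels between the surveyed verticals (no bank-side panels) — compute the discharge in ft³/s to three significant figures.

Panel 1-2: Δb = 44.7 ft, d̄ = (0.00+4.56)/2 = 2.28, v̄ = (0.00+2.44)/2 = 1.22 → q = 44.7×2.28×1.22 = 124.3 ft³/s
Panel 2-3: Δb = 11.7 ft, d̄ = (4.56+5.18)/2 = 4.87, v̄ = (2.44+2.33)/2 = 2.385 → q = 11.7×4.87×2.385 = 135.9 ft³/s
Panel 3-4: Δb = 26.3 ft, d̄ = (5.18+0.00)/2 = 2.59, v̄ = (2.33+0.00)/2 = 1.165 → q = 26.3×2.59×1.165 = 79.36 ft³/s
Q = Σ q = 339.6 ft³/s

340 ft³/s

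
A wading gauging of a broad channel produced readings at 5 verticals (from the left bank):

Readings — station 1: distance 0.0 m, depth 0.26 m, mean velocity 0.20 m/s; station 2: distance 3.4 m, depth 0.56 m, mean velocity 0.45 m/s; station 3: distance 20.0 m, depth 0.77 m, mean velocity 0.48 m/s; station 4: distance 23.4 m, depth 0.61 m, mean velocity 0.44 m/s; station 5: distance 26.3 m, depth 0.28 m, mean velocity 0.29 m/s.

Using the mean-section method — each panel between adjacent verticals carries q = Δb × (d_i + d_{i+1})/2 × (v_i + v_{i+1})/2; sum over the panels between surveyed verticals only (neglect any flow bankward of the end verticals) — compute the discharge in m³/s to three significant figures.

Panel 1-2: Δb = 3.4 m, d̄ = (0.26+0.56)/2 = 0.41, v̄ = (0.20+0.45)/2 = 0.325 → q = 3.4×0.41×0.325 = 0.4531 m³/s
Panel 2-3: Δb = 16.6 m, d̄ = (0.56+0.77)/2 = 0.665, v̄ = (0.45+0.48)/2 = 0.465 → q = 16.6×0.665×0.465 = 5.133 m³/s
Panel 3-4: Δb = 3.4 m, d̄ = (0.77+0.61)/2 = 0.69, v̄ = (0.48+0.44)/2 = 0.46 → q = 3.4×0.69×0.46 = 1.079 m³/s
Panel 4-5: Δb = 2.9 m, d̄ = (0.61+0.28)/2 = 0.445, v̄ = (0.44+0.29)/2 = 0.365 → q = 2.9×0.445×0.365 = 0.4710 m³/s
Q = Σ q = 7.136 m³/s

7.14 m³/s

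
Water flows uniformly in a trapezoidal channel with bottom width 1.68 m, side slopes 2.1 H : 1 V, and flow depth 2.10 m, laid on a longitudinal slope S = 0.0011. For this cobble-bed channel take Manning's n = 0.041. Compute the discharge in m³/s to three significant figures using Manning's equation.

11.1 m³/s

A = (b + z·y)·y = (1.68 + 2.1×2.10)×2.10 = 12.79 m²
P = b + 2y√(1+z²) = 1.68 + 2×2.10×√(1+2.1²) = 11.45 m
R = A/P = 12.79/11.45 = 1.117 m
Q = (1/n)·A·R^(2/3)·S^(1/2) = (1/0.041) × 12.79 × 1.117^(2/3) × 0.0011^(1/2) = 11.14 m³/s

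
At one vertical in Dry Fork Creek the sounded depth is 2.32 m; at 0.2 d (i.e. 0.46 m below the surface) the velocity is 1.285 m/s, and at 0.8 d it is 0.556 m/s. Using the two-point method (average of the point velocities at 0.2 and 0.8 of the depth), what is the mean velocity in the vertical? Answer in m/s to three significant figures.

0.921 m/s

v̄ = (1.285 + 0.556) / 2 = 0.9205 m/s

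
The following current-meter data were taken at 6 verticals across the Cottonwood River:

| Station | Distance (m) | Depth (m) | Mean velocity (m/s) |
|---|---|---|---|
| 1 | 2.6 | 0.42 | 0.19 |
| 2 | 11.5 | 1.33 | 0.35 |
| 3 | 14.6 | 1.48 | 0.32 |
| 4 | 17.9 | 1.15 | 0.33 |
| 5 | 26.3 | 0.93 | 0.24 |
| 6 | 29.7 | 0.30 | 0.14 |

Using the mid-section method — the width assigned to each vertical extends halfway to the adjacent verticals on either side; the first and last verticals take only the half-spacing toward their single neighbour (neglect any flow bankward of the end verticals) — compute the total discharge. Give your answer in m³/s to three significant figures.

8.27 m³/s

w_1 = (11.5 − 2.6)/2 = 4.45 m; q_1 = 0.19 × 0.42 × 4.45 = 0.3551 m³/s
w_2 = (14.6 − 2.6)/2 = 6 m; q_2 = 0.35 × 1.33 × 6 = 2.793 m³/s
w_3 = (17.9 − 11.5)/2 = 3.2 m; q_3 = 0.32 × 1.48 × 3.2 = 1.516 m³/s
w_4 = (26.3 − 14.6)/2 = 5.85 m; q_4 = 0.33 × 1.15 × 5.85 = 2.220 m³/s
w_5 = (29.7 − 17.9)/2 = 5.9 m; q_5 = 0.24 × 0.93 × 5.9 = 1.317 m³/s
w_6 = (29.7 − 26.3)/2 = 1.7 m; q_6 = 0.14 × 0.30 × 1.7 = 0.07140 m³/s
Q = Σ qᵢ = 8.272 m³/s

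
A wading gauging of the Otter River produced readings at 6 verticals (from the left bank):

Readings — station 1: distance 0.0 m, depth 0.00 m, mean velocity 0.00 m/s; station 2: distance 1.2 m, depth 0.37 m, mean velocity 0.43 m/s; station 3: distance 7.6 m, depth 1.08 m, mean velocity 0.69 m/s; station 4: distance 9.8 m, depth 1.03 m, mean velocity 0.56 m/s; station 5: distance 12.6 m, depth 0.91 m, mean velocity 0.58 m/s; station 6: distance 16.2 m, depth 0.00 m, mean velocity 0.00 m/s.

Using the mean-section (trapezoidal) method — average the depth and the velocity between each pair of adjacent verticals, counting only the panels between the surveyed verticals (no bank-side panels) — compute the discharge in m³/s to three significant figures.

6.12 m³/s

Panel 1-2: Δb = 1.2 m, d̄ = (0.00+0.37)/2 = 0.185, v̄ = (0.00+0.43)/2 = 0.215 → q = 1.2×0.185×0.215 = 0.04773 m³/s
Panel 2-3: Δb = 6.4 m, d̄ = (0.37+1.08)/2 = 0.725, v̄ = (0.43+0.69)/2 = 0.56 → q = 6.4×0.725×0.56 = 2.598 m³/s
Panel 3-4: Δb = 2.2 m, d̄ = (1.08+1.03)/2 = 1.055, v̄ = (0.69+0.56)/2 = 0.625 → q = 2.2×1.055×0.625 = 1.451 m³/s
Panel 4-5: Δb = 2.8 m, d̄ = (1.03+0.91)/2 = 0.97, v̄ = (0.56+0.58)/2 = 0.57 → q = 2.8×0.97×0.57 = 1.548 m³/s
Panel 5-6: Δb = 3.6 m, d̄ = (0.91+0.00)/2 = 0.455, v̄ = (0.58+0.00)/2 = 0.29 → q = 3.6×0.455×0.29 = 0.4750 m³/s
Q = Σ q = 6.120 m³/s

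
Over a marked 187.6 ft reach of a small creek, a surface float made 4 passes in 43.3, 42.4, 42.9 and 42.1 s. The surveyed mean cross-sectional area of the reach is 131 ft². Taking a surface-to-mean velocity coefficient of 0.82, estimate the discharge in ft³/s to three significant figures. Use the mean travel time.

472 ft³/s

t̄ = (43.3 + 42.4 + 42.9 + 42.1) / 4 = 42.675 s
v_surface = L / t̄ = 187.6 / 42.675 = 4.396 ft/s
v_mean = 0.82 × 4.396 = 3.605 ft/s
Q = A × v_mean = 131 × 3.605 = 472.2 ft³/s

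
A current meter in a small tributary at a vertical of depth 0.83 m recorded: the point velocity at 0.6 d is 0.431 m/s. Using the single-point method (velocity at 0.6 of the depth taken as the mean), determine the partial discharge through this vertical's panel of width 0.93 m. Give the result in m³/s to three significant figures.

v̄ = v₀.₆ = 0.431 m/s
q = v̄ × d × w = 0.4310 × 0.83 × 0.93 = 0.3327 m³/s

0.333 m³/s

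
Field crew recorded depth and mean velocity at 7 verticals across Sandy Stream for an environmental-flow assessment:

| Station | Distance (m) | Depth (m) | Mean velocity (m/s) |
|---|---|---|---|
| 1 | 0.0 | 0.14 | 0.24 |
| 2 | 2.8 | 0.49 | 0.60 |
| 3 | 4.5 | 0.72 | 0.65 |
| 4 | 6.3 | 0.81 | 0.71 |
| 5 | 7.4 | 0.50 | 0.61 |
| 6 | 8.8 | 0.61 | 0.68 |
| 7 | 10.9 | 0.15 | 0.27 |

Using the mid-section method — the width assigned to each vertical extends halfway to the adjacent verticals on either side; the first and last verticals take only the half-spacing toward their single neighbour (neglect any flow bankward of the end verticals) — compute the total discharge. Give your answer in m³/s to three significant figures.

3.51 m³/s

w_1 = (2.8 − 0.0)/2 = 1.4 m; q_1 = 0.24 × 0.14 × 1.4 = 0.04704 m³/s
w_2 = (4.5 − 0.0)/2 = 2.25 m; q_2 = 0.60 × 0.49 × 2.25 = 0.6615 m³/s
w_3 = (6.3 − 2.8)/2 = 1.75 m; q_3 = 0.65 × 0.72 × 1.75 = 0.8190 m³/s
w_4 = (7.4 − 4.5)/2 = 1.45 m; q_4 = 0.71 × 0.81 × 1.45 = 0.8339 m³/s
w_5 = (8.8 − 6.3)/2 = 1.25 m; q_5 = 0.61 × 0.50 × 1.25 = 0.3813 m³/s
w_6 = (10.9 − 7.4)/2 = 1.75 m; q_6 = 0.68 × 0.61 × 1.75 = 0.7259 m³/s
w_7 = (10.9 − 8.8)/2 = 1.05 m; q_7 = 0.27 × 0.15 × 1.05 = 0.04253 m³/s
Q = Σ qᵢ = 3.511 m³/s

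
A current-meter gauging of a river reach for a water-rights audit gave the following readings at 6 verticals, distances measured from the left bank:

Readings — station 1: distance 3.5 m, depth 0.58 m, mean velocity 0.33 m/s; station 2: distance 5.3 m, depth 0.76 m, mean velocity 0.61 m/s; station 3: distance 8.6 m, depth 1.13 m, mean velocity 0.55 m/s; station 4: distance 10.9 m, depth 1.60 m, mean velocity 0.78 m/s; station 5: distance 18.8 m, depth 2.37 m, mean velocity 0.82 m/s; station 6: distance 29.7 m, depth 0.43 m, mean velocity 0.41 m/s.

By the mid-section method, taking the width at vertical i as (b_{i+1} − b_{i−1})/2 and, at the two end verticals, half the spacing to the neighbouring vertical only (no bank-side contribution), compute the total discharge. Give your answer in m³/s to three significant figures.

28.7 m³/s

w_1 = (5.3 − 3.5)/2 = 0.9 m; q_1 = 0.33 × 0.58 × 0.9 = 0.1723 m³/s
w_2 = (8.6 − 3.5)/2 = 2.55 m; q_2 = 0.61 × 0.76 × 2.55 = 1.182 m³/s
w_3 = (10.9 − 5.3)/2 = 2.8 m; q_3 = 0.55 × 1.13 × 2.8 = 1.740 m³/s
w_4 = (18.8 − 8.6)/2 = 5.1 m; q_4 = 0.78 × 1.60 × 5.1 = 6.365 m³/s
w_5 = (29.7 − 10.9)/2 = 9.4 m; q_5 = 0.82 × 2.37 × 9.4 = 18.27 m³/s
w_6 = (29.7 − 18.8)/2 = 5.45 m; q_6 = 0.41 × 0.43 × 5.45 = 0.9608 m³/s
Q = Σ qᵢ = 28.69 m³/s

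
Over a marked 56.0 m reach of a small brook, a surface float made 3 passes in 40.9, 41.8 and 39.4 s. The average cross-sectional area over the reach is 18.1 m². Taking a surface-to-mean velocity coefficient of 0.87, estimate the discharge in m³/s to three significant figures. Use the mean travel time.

t̄ = (40.9 + 41.8 + 39.4) / 3 = 40.7 s
v_surface = L / t̄ = 56.0 / 40.7 = 1.376 m/s
v_mean = 0.87 × 1.376 = 1.197 m/s
Q = A × v_mean = 18.1 × 1.197 = 21.67 m³/s

21.7 m³/s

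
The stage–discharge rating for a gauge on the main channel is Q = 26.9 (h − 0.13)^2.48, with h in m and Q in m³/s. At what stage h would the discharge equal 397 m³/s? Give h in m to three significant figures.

3.09 m

h − h₀ = (Q/C)^(1/b) = (397/26.9)^(1/2.48) = 2.961 m
h = 0.13 + 2.961 = 3.091 m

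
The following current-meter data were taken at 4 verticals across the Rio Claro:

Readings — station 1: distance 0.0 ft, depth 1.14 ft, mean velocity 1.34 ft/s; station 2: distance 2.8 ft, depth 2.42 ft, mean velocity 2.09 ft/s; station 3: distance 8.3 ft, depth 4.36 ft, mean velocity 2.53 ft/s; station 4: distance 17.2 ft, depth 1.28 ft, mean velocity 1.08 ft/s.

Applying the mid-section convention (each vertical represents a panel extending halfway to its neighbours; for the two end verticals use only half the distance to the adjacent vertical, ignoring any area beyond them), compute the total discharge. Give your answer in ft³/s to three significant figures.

w_1 = (2.8 − 0.0)/2 = 1.4 ft; q_1 = 1.34 × 1.14 × 1.4 = 2.139 ft³/s
w_2 = (8.3 − 0.0)/2 = 4.15 ft; q_2 = 2.09 × 2.42 × 4.15 = 20.99 ft³/s
w_3 = (17.2 − 2.8)/2 = 7.2 ft; q_3 = 2.53 × 4.36 × 7.2 = 79.42 ft³/s
w_4 = (17.2 − 8.3)/2 = 4.45 ft; q_4 = 1.08 × 1.28 × 4.45 = 6.152 ft³/s
Q = Σ qᵢ = 108.7 ft³/s

109 ft³/s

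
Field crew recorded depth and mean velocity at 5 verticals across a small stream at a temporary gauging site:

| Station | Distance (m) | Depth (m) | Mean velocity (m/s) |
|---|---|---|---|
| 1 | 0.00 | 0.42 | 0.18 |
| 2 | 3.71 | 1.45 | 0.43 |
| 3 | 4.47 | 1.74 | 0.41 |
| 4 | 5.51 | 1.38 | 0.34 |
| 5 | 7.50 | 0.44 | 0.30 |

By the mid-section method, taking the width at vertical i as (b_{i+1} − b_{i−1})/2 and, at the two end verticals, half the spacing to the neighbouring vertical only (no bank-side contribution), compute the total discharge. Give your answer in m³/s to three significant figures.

w_1 = (3.71 − 0.00)/2 = 1.855 m; q_1 = 0.18 × 0.42 × 1.855 = 0.1402 m³/s
w_2 = (4.47 − 0.00)/2 = 2.235 m; q_2 = 0.43 × 1.45 × 2.235 = 1.394 m³/s
w_3 = (5.51 − 3.71)/2 = 0.9 m; q_3 = 0.41 × 1.74 × 0.9 = 0.6421 m³/s
w_4 = (7.50 − 4.47)/2 = 1.515 m; q_4 = 0.34 × 1.38 × 1.515 = 0.7108 m³/s
w_5 = (7.50 − 5.51)/2 = 0.995 m; q_5 = 0.30 × 0.44 × 0.995 = 0.1313 m³/s
Q = Σ qᵢ = 3.018 m³/s

3.02 m³/s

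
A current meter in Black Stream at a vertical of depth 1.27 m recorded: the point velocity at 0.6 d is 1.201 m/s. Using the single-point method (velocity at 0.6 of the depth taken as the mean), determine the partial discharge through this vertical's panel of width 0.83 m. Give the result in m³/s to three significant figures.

1.27 m³/s

v̄ = v₀.₆ = 1.201 m/s
q = v̄ × d × w = 1.201 × 1.27 × 0.83 = 1.266 m³/s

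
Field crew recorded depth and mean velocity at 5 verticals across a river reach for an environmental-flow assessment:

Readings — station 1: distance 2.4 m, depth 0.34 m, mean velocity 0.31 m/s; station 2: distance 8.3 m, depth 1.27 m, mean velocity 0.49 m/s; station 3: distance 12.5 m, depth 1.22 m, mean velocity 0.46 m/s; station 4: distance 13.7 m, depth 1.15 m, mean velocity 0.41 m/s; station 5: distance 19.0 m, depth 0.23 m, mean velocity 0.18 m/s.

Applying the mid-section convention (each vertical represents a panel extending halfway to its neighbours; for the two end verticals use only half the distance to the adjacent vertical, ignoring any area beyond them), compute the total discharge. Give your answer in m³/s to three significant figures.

6.61 m³/s

w_1 = (8.3 − 2.4)/2 = 2.95 m; q_1 = 0.31 × 0.34 × 2.95 = 0.3109 m³/s
w_2 = (12.5 − 2.4)/2 = 5.05 m; q_2 = 0.49 × 1.27 × 5.05 = 3.143 m³/s
w_3 = (13.7 − 8.3)/2 = 2.7 m; q_3 = 0.46 × 1.22 × 2.7 = 1.515 m³/s
w_4 = (19.0 − 12.5)/2 = 3.25 m; q_4 = 0.41 × 1.15 × 3.25 = 1.532 m³/s
w_5 = (19.0 − 13.7)/2 = 2.65 m; q_5 = 0.18 × 0.23 × 2.65 = 0.1097 m³/s
Q = Σ qᵢ = 6.611 m³/s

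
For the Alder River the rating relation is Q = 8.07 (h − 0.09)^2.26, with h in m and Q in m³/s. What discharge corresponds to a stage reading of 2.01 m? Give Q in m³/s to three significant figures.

35.2 m³/s

Q = 8.07 × (2.01 − 0.09)^2.26 = 8.07 × 1.92^2.26 = 35.25 m³/s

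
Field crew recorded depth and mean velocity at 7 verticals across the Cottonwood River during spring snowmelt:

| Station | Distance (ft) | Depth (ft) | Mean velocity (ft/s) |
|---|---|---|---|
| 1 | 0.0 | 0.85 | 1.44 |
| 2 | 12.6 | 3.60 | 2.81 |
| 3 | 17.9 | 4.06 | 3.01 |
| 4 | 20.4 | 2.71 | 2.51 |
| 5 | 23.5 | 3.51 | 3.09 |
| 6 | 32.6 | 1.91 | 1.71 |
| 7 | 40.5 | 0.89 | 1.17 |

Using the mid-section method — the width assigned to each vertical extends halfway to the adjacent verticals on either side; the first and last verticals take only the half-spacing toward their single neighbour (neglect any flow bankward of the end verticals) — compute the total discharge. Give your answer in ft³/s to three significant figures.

263 ft³/s

w_1 = (12.6 − 0.0)/2 = 6.3 ft; q_1 = 1.44 × 0.85 × 6.3 = 7.711 ft³/s
w_2 = (17.9 − 0.0)/2 = 8.95 ft; q_2 = 2.81 × 3.60 × 8.95 = 90.54 ft³/s
w_3 = (20.4 − 12.6)/2 = 3.9 ft; q_3 = 3.01 × 4.06 × 3.9 = 47.66 ft³/s
w_4 = (23.5 − 17.9)/2 = 2.8 ft; q_4 = 2.51 × 2.71 × 2.8 = 19.05 ft³/s
w_5 = (32.6 − 20.4)/2 = 6.1 ft; q_5 = 3.09 × 3.51 × 6.1 = 66.16 ft³/s
w_6 = (40.5 − 23.5)/2 = 8.5 ft; q_6 = 1.71 × 1.91 × 8.5 = 27.76 ft³/s
w_7 = (40.5 − 32.6)/2 = 3.95 ft; q_7 = 1.17 × 0.89 × 3.95 = 4.113 ft³/s
Q = Σ qᵢ = 263.0 ft³/s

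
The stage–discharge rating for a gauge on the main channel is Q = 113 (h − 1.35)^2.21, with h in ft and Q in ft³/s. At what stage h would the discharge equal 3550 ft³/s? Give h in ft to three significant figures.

h − h₀ = (Q/C)^(1/b) = (3550/113)^(1/2.21) = 4.758 ft
h = 1.35 + 4.758 = 6.108 ft

6.11 ft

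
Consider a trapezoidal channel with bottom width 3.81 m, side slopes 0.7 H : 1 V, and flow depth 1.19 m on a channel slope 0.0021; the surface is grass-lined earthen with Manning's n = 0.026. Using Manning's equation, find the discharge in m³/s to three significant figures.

A = (b + z·y)·y = (3.81 + 0.7×1.19)×1.19 = 5.525 m²
P = b + 2y√(1+z²) = 3.81 + 2×1.19×√(1+0.7²) = 6.715 m
R = A/P = 5.525/6.715 = 0.8228 m
Q = (1/n)·A·R^(2/3)·S^(1/2) = (1/0.026) × 5.525 × 0.8228^(2/3) × 0.0021^(1/2) = 8.551 m³/s

8.55 m³/s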